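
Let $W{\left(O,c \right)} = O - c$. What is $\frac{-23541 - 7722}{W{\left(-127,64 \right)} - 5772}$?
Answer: $\frac{31263}{5963} \approx 5.2428$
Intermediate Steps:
$\frac{-23541 - 7722}{W{\left(-127,64 \right)} - 5772} = \frac{-23541 - 7722}{\left(-127 - 64\right) - 5772} = - \frac{31263}{\left(-127 - 64\right) - 5772} = - \frac{31263}{-191 - 5772} = - \frac{31263}{-5963} = \left(-31263\right) \left(- \frac{1}{5963}\right) = \frac{31263}{5963}$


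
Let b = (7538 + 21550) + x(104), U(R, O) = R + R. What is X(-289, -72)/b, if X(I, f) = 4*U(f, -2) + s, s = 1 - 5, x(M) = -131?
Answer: -580/28957 ≈ -0.020030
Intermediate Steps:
U(R, O) = 2*R
s = -4
X(I, f) = -4 + 8*f (X(I, f) = 4*(2*f) - 4 = 8*f - 4 = -4 + 8*f)
b = 28957 (b = (7538 + 21550) - 131 = 29088 - 131 = 28957)
X(-289, -72)/b = (-4 + 8*(-72))/28957 = (-4 - 576)*(1/28957) = -580*1/28957 = -580/28957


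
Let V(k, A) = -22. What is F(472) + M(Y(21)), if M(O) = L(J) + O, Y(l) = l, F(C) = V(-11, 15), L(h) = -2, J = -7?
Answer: -3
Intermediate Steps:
F(C) = -22
M(O) = -2 + O
F(472) + M(Y(21)) = -22 + (-2 + 21) = -22 + 19 = -3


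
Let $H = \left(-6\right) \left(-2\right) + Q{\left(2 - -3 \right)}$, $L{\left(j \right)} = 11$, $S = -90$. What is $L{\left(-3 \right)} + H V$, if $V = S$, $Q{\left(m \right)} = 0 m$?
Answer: $-1069$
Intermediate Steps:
$Q{\left(m \right)} = 0$
$V = -90$
$H = 12$ ($H = \left(-6\right) \left(-2\right) + 0 = 12 + 0 = 12$)
$L{\left(-3 \right)} + H V = 11 + 12 \left(-90\right) = 11 - 1080 = -1069$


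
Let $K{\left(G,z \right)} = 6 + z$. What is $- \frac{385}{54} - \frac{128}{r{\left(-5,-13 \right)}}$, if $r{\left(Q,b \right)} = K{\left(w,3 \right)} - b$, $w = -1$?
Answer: $- \frac{7691}{594} \approx -12.948$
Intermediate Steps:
$r{\left(Q,b \right)} = 9 - b$ ($r{\left(Q,b \right)} = \left(6 + 3\right) - b = 9 - b$)
$- \frac{385}{54} - \frac{128}{r{\left(-5,-13 \right)}} = - \frac{385}{54} - \frac{128}{9 - -13} = \left(-385\right) \frac{1}{54} - \frac{128}{9 + 13} = - \frac{385}{54} - \frac{128}{22} = - \frac{385}{54} - \frac{64}{11} = - \frac{7691}{594}$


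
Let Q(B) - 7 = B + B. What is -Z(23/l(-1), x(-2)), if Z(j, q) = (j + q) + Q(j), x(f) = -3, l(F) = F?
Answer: 65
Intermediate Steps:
Q(B) = 7 + 2*B (Q(B) = 7 + (B + B) = 7 + 2*B)
Z(j, q) = 7 + q + 3*j (Z(j, q) = (j + q) + (7 + 2*j) = 7 + q + 3*j)
-Z(23/l(-1), x(-2)) = -(7 - 3 + 3*(23/(-1))) = -(7 - 3 + 3*(23*(-1))) = -(7 - 3 + 3*(-23)) = -(7 - 3 - 69) = -1*(-65) = 65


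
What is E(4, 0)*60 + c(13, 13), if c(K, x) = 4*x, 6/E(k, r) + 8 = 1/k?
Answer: 172/31 ≈ 5.5484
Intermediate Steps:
E(k, r) = 6/(-8 + 1/k)
E(4, 0)*60 + c(13, 13) = -6*4/(-1 + 8*4)*60 + 4*13 = -6*4/(-1 + 32)*60 + 52 = -6*4/31*60 + 52 = -6*4*1/31*60 + 52 = -24/31*60 + 52 = -1440/31 + 52 = 172/31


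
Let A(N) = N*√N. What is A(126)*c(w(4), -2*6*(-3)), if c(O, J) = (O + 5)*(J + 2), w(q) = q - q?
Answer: 71820*√14 ≈ 2.6873e+5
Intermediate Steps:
w(q) = 0
c(O, J) = (2 + J)*(5 + O) (c(O, J) = (5 + O)*(2 + J) = (2 + J)*(5 + O))
A(N) = N^(3/2)
A(126)*c(w(4), -2*6*(-3)) = 126^(3/2)*(10 + 2*0 + 5*(-2*6*(-3)) + (-2*6*(-3))*0) = (378*√14)*(10 + 0 + 5*(-12*(-3)) - 12*(-3)*0) = (378*√14)*(10 + 0 + 5*36 + 36*0) = (378*√14)*(10 + 0 + 180 + 0) = (378*√14)*190 = 71820*√14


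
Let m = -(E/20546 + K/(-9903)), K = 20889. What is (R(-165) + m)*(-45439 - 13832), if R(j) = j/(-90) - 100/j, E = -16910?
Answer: -237534365102269/746045806 ≈ -3.1839e+5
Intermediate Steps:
R(j) = -100/j - j/90 (R(j) = j*(-1/90) - 100/j = -j/90 - 100/j = -100/j - j/90)
m = 99440854/33911173 (m = -(-16910/20546 + 20889/(-9903)) = -(-16910*1/20546 + 20889*(-1/9903)) = -(-8455/10273 - 6963/3301) = -1*(-99440854/33911173) = 99440854/33911173 ≈ 2.9324)
(R(-165) + m)*(-45439 - 13832) = ((-100/(-165) - 1/90*(-165)) + 99440854/33911173)*(-45439 - 13832) = ((-100*(-1/165) + 11/6) + 99440854/33911173)*(-59271) = ((20/33 + 11/6) + 99440854/33911173)*(-59271) = (161/66 + 99440854/33911173)*(-59271) = (12022795217/2238137418)*(-59271) = -237534365102269/746045806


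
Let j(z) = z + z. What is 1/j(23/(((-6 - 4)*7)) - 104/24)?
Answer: -105/979 ≈ -0.10725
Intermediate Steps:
j(z) = 2*z
1/j(23/(((-6 - 4)*7)) - 104/24) = 1/(2*(23/(((-6 - 4)*7)) - 104/24)) = 1/(2*(23/((-10*7)) - 104*1/24)) = 1/(2*(23/(-70) - 13/3)) = 1/(2*(23*(-1/70) - 13/3)) = 1/(2*(-23/70 - 13/3)) = 1/(2*(-979/210)) = 1/(-979/105) = -105/979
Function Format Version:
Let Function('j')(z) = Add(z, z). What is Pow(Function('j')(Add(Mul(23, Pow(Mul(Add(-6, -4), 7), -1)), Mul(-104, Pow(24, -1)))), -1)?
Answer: Rational(-105, 979) ≈ -0.10725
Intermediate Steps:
Function('j')(z) = Mul(2, z)
Pow(Function('j')(Add(Mul(23, Pow(Mul(Add(-6, -4), 7), -1)), Mul(-104, Pow(24, -1)))), -1) = Pow(Mul(2, Add(Mul(23, Pow(Mul(Add(-6, -4), 7), -1)), Mul(-104, Pow(24, -1)))), -1) = Pow(Mul(2, Add(Mul(23, Pow(Mul(-10, 7), -1)), Mul(-104, Rational(1, 24)))), -1) = Pow(Mul(2, Add(Mul(23, Pow(-70, -1)), Rational(-13, 3))), -1) = Pow(Mul(2, Add(Mul(23, Rational(-1, 70)), Rational(-13, 3))), -1) = Pow(Mul(2, Add(Rational(-23, 70), Rational(-13, 3))), -1) = Pow(Mul(2, Rational(-979, 210)), -1) = Pow(Rational(-979, 105), -1) = Rational(-105, 979)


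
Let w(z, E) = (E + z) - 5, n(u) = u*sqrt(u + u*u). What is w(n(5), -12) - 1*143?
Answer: -160 + 5*sqrt(30) ≈ -132.61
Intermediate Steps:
n(u) = u*sqrt(u + u**2)
w(z, E) = -5 + E + z
w(n(5), -12) - 1*143 = (-5 - 12 + 5*sqrt(5*(1 + 5))) - 1*143 = (-5 - 12 + 5*sqrt(5*6)) - 143 = (-5 - 12 + 5*sqrt(30)) - 143 = (-17 + 5*sqrt(30)) - 143 = -160 + 5*sqrt(30)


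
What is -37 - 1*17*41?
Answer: -734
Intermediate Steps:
-37 - 1*17*41 = -37 - 17*41 = -37 - 697 = -734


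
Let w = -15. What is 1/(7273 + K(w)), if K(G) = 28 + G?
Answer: 1/7286 ≈ 0.00013725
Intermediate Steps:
1/(7273 + K(w)) = 1/(7273 + (28 - 15)) = 1/(7273 + 13) = 1/7286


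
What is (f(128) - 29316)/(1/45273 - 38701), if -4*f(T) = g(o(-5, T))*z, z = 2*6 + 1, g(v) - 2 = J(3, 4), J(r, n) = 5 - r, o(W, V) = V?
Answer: 1327811817/1752110372 ≈ 0.75784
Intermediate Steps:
g(v) = 4 (g(v) = 2 + (5 - 1*3) = 2 + (5 - 3) = 2 + 2 = 4)
z = 13 (z = 12 + 1 = 13)
f(T) = -13
(f(128) - 29316)/(1/45273 - 38701) = (-13 - 29316)/(1/45273 - 38701) = -29329/(1/45273 - 38701) = -29329/(-1752110372/45273) = -29329*(-45273/1752110372) = 1327811817/1752110372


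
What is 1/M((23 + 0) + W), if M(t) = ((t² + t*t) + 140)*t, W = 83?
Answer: 1/2396872 ≈ 4.1721e-7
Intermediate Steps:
M(t) = t*(140 + 2*t²) (M(t) = ((t² + t²) + 140)*t = (2*t² + 140)*t = (140 + 2*t²)*t = t*(140 + 2*t²))
1/M((23 + 0) + W) = 1/(2*((23 + 0) + 83)*(70 + ((23 + 0) + 83)²)) = 1/(2*(23 + 83)*(70 + (23 + 83)²)) = 1/(2*106*(70 + 106²)) = 1/(2*106*(70 + 11236)) = 1/(2*106*11306) = 1/2396872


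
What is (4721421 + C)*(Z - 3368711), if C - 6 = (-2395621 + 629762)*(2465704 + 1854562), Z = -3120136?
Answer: 49503257232978571749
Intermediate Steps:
C = -7628980598488 (C = 6 + (-2395621 + 629762)*(2465704 + 1854562) = 6 - 1765859*4320266 = 6 - 7628980598494 = -7628980598488)
(4721421 + C)*(Z - 3368711) = (4721421 - 7628980598488)*(-3120136 - 3368711) = -7628975877067*(-6488847) = 49503257232978571749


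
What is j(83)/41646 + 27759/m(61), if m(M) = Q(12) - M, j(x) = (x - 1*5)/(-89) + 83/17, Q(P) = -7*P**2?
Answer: -159009014443/6123465042 ≈ -25.967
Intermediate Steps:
j(x) = 7472/1513 - x/89 (j(x) = (x - 5)*(-1/89) + 83*(1/17) = (-5 + x)*(-1/89) + 83/17 = (5/89 - x/89) + 83/17 = 7472/1513 - x/89)
m(M) = -1008 - M (m(M) = -7*12**2 - M = -7*144 - M = -1008 - M)
j(83)/41646 + 27759/m(61) = (7472/1513 - 1/89*83)/41646 + 27759/(-1008 - 1*61) = (7472/1513 - 83/89)*(1/41646) + 27759/(-1008 - 61) = (6061/1513)*(1/41646) + 27759/(-1069) = 551/5728218 + 27759*(-1/1069) = 551/5728218 - 27759/1069 = -159009014443/6123465042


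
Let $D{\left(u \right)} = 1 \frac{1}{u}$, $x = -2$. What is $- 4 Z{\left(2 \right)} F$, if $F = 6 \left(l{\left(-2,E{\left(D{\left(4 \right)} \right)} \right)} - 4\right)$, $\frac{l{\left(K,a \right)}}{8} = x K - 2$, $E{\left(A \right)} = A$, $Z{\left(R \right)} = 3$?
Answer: $-864$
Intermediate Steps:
$D{\left(u \right)} = \frac{1}{u}$
$l{\left(K,a \right)} = -16 - 16 K$ ($l{\left(K,a \right)} = 8 \left(- 2 K - 2\right) = 8 \left(-2 - 2 K\right) = -16 - 16 K$)
$F = 72$ ($F = 6 \left(\left(-16 - -32\right) - 4\right) = 6 \left(\left(-16 + 32\right) - 4\right) = 6 \left(16 - 4\right) = 6 \cdot 12 = 72$)
$- 4 Z{\left(2 \right)} F = \left(-4\right) 3 \cdot 72 = \left(-12\right) 72 = -864$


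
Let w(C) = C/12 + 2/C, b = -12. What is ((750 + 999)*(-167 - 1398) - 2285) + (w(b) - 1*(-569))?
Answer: -16433413/6 ≈ -2.7389e+6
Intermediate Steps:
w(C) = 2/C + C/12 (w(C) = C*(1/12) + 2/C = C/12 + 2/C = 2/C + C/12)
((750 + 999)*(-167 - 1398) - 2285) + (w(b) - 1*(-569)) = ((750 + 999)*(-167 - 1398) - 2285) + ((2/(-12) + (1/12)*(-12)) - 1*(-569)) = (1749*(-1565) - 2285) + ((2*(-1/12) - 1) + 569) = (-2737185 - 2285) + ((-⅙ - 1) + 569) = -2739470 + (-7/6 + 569) = -2739470 + 3407/6 = -16433413/6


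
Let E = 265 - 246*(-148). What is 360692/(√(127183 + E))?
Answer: 90173*√209/1463 ≈ 891.06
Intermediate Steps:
E = 36673 (E = 265 + 36408 = 36673)
360692/(√(127183 + E)) = 360692/(√(127183 + 36673)) = 360692/(√163856) = 360692/((28*√209)) = 360692*(√209/5852) = 90173*√209/1463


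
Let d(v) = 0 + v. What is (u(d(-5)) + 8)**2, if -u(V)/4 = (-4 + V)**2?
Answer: 99856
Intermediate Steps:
d(v) = v
u(V) = -4*(-4 + V)**2
(u(d(-5)) + 8)**2 = (-4*(-4 - 5)**2 + 8)**2 = (-4*(-9)**2 + 8)**2 = (-4*81 + 8)**2 = (-324 + 8)**2 = (-316)**2 = 99856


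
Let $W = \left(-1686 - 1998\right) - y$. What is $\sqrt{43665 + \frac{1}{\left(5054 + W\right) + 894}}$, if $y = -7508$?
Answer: $\frac{\sqrt{1042414372783}}{4886} \approx 208.96$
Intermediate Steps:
$W = 3824$ ($W = \left(-1686 - 1998\right) - -7508 = -3684 + 7508 = 3824$)
$\sqrt{43665 + \frac{1}{\left(5054 + W\right) + 894}} = \sqrt{43665 + \frac{1}{\left(5054 + 3824\right) + 894}} = \sqrt{43665 + \frac{1}{8878 + 894}} = \sqrt{43665 + \frac{1}{9772}} = \sqrt{\frac{426694381}{9772}} = \frac{\sqrt{1042414372783}}{4886}$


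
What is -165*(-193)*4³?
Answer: 2038080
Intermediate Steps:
-165*(-193)*4³ = 31845*64 = 2038080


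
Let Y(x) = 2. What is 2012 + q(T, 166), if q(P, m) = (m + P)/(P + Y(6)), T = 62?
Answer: 32249/16 ≈ 2015.6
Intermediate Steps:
q(P, m) = (P + m)/(2 + P) (q(P, m) = (m + P)/(P + 2) = (P + m)/(2 + P))
2012 + q(T, 166) = 2012 + (62 + 166)/(2 + 62) = 2012 + 228/64 = 2012 + (1/64)*228 = 2012 + 57/16 = 32249/16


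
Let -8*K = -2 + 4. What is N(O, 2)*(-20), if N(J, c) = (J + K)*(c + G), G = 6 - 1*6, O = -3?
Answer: 130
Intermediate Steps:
G = 0 (G = 6 - 6 = 0)
K = -¼ (K = -(-2 + 4)/8 = -⅛*2 = -¼ ≈ -0.25000)
N(J, c) = c*(-¼ + J) (N(J, c) = (J - ¼)*(c + 0) = (-¼ + J)*c = c*(-¼ + J))
N(O, 2)*(-20) = (2*(-¼ - 3))*(-20) = (2*(-13/4))*(-20) = -13/2*(-20) = 130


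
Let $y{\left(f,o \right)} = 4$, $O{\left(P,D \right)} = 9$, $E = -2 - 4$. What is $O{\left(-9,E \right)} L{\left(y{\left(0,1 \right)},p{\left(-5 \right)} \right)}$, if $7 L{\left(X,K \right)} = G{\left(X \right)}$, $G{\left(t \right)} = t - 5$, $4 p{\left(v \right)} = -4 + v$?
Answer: $- \frac{9}{7} \approx -1.2857$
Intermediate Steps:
$E = -6$
$p{\left(v \right)} = -1 + \frac{v}{4}$ ($p{\left(v \right)} = \frac{-4 + v}{4} = -1 + \frac{v}{4}$)
$G{\left(t \right)} = -5 + t$
$L{\left(X,K \right)} = - \frac{5}{7} + \frac{X}{7}$ ($L{\left(X,K \right)} = \frac{-5 + X}{7} = - \frac{5}{7} + \frac{X}{7}$)
$O{\left(-9,E \right)} L{\left(y{\left(0,1 \right)},p{\left(-5 \right)} \right)} = 9 \left(- \frac{5}{7} + \frac{1}{7} \cdot 4\right) = 9 \left(- \frac{5}{7} + \frac{4}{7}\right) = 9 \left(- \frac{1}{7}\right) = - \frac{9}{7}$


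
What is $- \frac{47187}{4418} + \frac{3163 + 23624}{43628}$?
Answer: $- \frac{970164735}{96374252} \approx -10.067$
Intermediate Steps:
$- \frac{47187}{4418} + \frac{3163 + 23624}{43628} = \left(-47187\right) \frac{1}{4418} + 26787 \cdot \frac{1}{43628} = - \frac{47187}{4418} + \frac{26787}{43628} = - \frac{970164735}{96374252}$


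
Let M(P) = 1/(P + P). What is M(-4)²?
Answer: 1/64 ≈ 0.015625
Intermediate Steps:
M(P) = 1/(2*P)
M(-4)² = ((½)/(-4))² = ((½)*(-¼))² = (-⅛)² = 1/64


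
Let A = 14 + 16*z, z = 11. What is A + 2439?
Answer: 2629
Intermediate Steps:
A = 190 (A = 14 + 16*11 = 14 + 176 = 190)
A + 2439 = 190 + 2439 = 2629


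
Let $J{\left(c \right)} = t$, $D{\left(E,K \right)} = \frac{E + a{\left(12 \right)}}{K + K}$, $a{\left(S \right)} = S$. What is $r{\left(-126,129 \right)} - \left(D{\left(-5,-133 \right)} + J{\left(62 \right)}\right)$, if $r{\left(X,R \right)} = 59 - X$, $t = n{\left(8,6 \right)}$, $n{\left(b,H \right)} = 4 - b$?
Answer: $\frac{7183}{38} \approx 189.03$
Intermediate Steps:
$D{\left(E,K \right)} = \frac{12 + E}{2 K}$ ($D{\left(E,K \right)} = \frac{E + 12}{K + K} = \frac{12 + E}{2 K}$)
$t = -4$ ($t = 4 - 8 = -4$)
$J{\left(c \right)} = -4$
$r{\left(-126,129 \right)} - \left(D{\left(-5,-133 \right)} + J{\left(62 \right)}\right) = \left(59 - -126\right) - \left(\frac{12 - 5}{2 \left(-133\right)} - 4\right) = \left(59 + 126\right) - \left(\frac{1}{2} \left(- \frac{1}{133}\right) 7 - 4\right) = 185 - \left(- \frac{1}{38} - 4\right) = 185 - - \frac{153}{38} = 185 + \frac{153}{38} = \frac{7183}{38}$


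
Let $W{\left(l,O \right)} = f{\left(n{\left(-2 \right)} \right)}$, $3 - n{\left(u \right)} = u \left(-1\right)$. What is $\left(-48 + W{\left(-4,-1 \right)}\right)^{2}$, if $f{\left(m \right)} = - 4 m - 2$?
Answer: $2916$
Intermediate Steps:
$n{\left(u \right)} = 3 + u$ ($n{\left(u \right)} = 3 - u \left(-1\right) = 3 - - u = 3 + u$)
$f{\left(m \right)} = -2 - 4 m$
$W{\left(l,O \right)} = -6$ ($W{\left(l,O \right)} = -2 - 4 \left(3 - 2\right) = -2 - 4 = -6$)
$\left(-48 + W{\left(-4,-1 \right)}\right)^{2} = \left(-48 - 6\right)^{2} = \left(-54\right)^{2} = 2916$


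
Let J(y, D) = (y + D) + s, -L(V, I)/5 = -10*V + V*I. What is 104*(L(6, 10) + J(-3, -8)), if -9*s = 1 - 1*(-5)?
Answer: -3640/3 ≈ -1213.3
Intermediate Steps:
L(V, I) = 50*V - 5*I*V (L(V, I) = -5*(-10*V + V*I) = -5*(-10*V + I*V) = 50*V - 5*I*V)
s = -2/3 (s = -(1 - 1*(-5))/9 = -(1 + 5)/9 = -1/9*6 = -2/3 ≈ -0.66667)
J(y, D) = -2/3 + D + y (J(y, D) = (y + D) - 2/3 = (D + y) - 2/3 = -2/3 + D + y)
104*(L(6, 10) + J(-3, -8)) = 104*(5*6*(10 - 1*10) + (-2/3 - 8 - 3)) = 104*(5*6*(10 - 10) - 35/3) = 104*(5*6*0 - 35/3) = 104*(0 - 35/3) = 104*(-35/3) = -3640/3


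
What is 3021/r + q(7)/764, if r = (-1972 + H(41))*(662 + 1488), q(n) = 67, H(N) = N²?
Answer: 6601751/79666100 ≈ 0.082868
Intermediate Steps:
r = -625650 (r = (-1972 + 41²)*(662 + 1488) = (-1972 + 1681)*2150 = -291*2150 = -625650)
3021/r + q(7)/764 = 3021/(-625650) + 67/764 = 3021*(-1/625650) + 67*(1/764) = -1007/208550 + 67/764 = 6601751/79666100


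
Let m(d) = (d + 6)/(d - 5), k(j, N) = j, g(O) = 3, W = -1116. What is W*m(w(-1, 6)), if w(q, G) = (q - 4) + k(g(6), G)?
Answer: 4464/7 ≈ 637.71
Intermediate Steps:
w(q, G) = -1 + q (w(q, G) = (q - 4) + 3 = (-4 + q) + 3 = -1 + q)
m(d) = (6 + d)/(-5 + d)
W*m(w(-1, 6)) = -1116*(6 + (-1 - 1))/(-5 + (-1 - 1)) = -1116*(6 - 2)/(-5 - 2) = -1116*4/(-7) = -(-1116)*4/7 = -1116*(-4/7) = 4464/7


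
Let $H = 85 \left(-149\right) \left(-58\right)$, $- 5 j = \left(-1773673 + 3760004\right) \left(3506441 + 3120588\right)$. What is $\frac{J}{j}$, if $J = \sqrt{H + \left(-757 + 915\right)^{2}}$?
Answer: $- \frac{5 \sqrt{759534}}{13163473140599} \approx -3.3103 \cdot 10^{-10}$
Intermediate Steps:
$j = - \frac{13163473140599}{5}$ ($j = - \frac{\left(-1773673 + 3760004\right) \left(3506441 + 3120588\right)}{5} = - \frac{1986331 \cdot 6627029}{5} = \left(- \frac{1}{5}\right) 13163473140599 = - \frac{13163473140599}{5} \approx -2.6327 \cdot 10^{12}$)
$H = 734570$ ($H = \left(-12665\right) \left(-58\right) = 734570$)
$J = \sqrt{759534}$ ($J = \sqrt{734570 + \left(-757 + 915\right)^{2}} = \sqrt{734570 + 158^{2}} = \sqrt{734570 + 24964} = \sqrt{759534} \approx 871.51$)
$\frac{J}{j} = \frac{\sqrt{759534}}{- \frac{13163473140599}{5}} = \sqrt{759534} \left(- \frac{5}{13163473140599}\right) = - \frac{5 \sqrt{759534}}{13163473140599}$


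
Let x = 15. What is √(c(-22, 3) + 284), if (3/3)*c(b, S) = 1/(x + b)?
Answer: √13909/7 ≈ 16.848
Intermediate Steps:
c(b, S) = 1/(15 + b)
√(c(-22, 3) + 284) = √(1/(15 - 22) + 284) = √(1/(-7) + 284) = √(-⅐ + 284) = √(1987/7) = √13909/7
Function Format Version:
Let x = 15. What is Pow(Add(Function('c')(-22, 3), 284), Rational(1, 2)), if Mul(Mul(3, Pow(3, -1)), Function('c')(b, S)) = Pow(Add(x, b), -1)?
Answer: Mul(Rational(1, 7), Pow(13909, Rational(1, 2))) ≈ 16.848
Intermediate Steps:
Function('c')(b, S) = Pow(Add(15, b), -1)
Pow(Add(Function('c')(-22, 3), 284), Rational(1, 2)) = Pow(Add(Pow(Add(15, -22), -1), 284), Rational(1, 2)) = Pow(Add(Pow(-7, -1), 284), Rational(1, 2)) = Pow(Add(Rational(-1, 7), 284), Rational(1, 2)) = Pow(Rational(1987, 7), Rational(1, 2)) = Mul(Rational(1, 7), Pow(13909, Rational(1, 2)))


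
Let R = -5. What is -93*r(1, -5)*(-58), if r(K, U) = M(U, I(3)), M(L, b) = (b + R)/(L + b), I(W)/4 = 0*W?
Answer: 5394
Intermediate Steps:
I(W) = 0 (I(W) = 4*(0*W) = 4*0 = 0)
M(L, b) = (-5 + b)/(L + b) (M(L, b) = (b - 5)/(L + b) = (-5 + b)/(L + b))
r(K, U) = -5/U (r(K, U) = (-5 + 0)/(U + 0) = -5/U)
-93*r(1, -5)*(-58) = -(-465)/(-5)*(-58) = -(-465)*(-1)/5*(-58) = -93*1*(-58) = -93*(-58) = 5394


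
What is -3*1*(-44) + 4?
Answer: 136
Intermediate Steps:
-3*1*(-44) + 4 = -3*(-44) + 4 = 132 + 4 = 136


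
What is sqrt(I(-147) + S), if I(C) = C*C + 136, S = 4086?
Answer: sqrt(25831) ≈ 160.72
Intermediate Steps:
I(C) = 136 + C**2 (I(C) = C**2 + 136 = 136 + C**2)
sqrt(I(-147) + S) = sqrt((136 + (-147)**2) + 4086) = sqrt((136 + 21609) + 4086) = sqrt(21745 + 4086) = sqrt(25831)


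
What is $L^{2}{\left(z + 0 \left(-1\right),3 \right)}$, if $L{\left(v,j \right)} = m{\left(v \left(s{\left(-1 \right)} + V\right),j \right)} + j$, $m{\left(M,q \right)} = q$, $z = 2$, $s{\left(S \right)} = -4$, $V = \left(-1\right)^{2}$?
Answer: $36$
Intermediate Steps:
$V = 1$
$L{\left(v,j \right)} = 2 j$ ($L{\left(v,j \right)} = j + j = 2 j$)
$L^{2}{\left(z + 0 \left(-1\right),3 \right)} = \left(2 \cdot 3\right)^{2} = 6^{2} = 36$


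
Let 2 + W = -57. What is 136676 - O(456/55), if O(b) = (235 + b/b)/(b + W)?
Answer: 381202344/2789 ≈ 1.3668e+5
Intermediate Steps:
W = -59 (W = -2 - 57 = -59)
O(b) = 236/(-59 + b) (O(b) = (235 + b/b)/(b - 59) = (235 + 1)/(-59 + b) = 236/(-59 + b))
136676 - O(456/55) = 136676 - 236/(-59 + 456/55) = 136676 - 236/(-2789/55) = 136676 - 236*(-55)/2789 = 136676 - 1*(-12980/2789) = 136676 + 12980/2789 = 381202344/2789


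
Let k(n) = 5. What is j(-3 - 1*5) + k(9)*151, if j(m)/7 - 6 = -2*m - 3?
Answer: 888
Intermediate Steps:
j(m) = 21 - 14*m (j(m) = 42 + 7*(-2*m - 3) = 42 + 7*(-3 - 2*m) = 42 + (-21 - 14*m) = 21 - 14*m)
j(-3 - 1*5) + k(9)*151 = (21 - 14*(-3 - 1*5)) + 5*151 = (21 - 14*(-3 - 5)) + 755 = (21 - 14*(-8)) + 755 = (21 + 112) + 755 = 133 + 755 = 888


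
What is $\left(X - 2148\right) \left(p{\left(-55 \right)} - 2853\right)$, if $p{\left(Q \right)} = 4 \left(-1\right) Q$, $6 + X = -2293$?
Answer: $11708951$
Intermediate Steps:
$X = -2299$ ($X = -6 - 2293 = -2299$)
$p{\left(Q \right)} = - 4 Q$
$\left(X - 2148\right) \left(p{\left(-55 \right)} - 2853\right) = \left(-2299 - 2148\right) \left(\left(-4\right) \left(-55\right) - 2853\right) = \left(-2299 - 2148\right) \left(220 - 2853\right) = \left(-2299 - 2148\right) \left(-2633\right) = \left(-4447\right) \left(-2633\right) = 11708951$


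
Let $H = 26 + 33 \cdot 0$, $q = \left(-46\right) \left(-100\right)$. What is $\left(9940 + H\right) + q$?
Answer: $14566$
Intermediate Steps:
$q = 4600$
$H = 26$ ($H = 26 + 0 = 26$)
$\left(9940 + H\right) + q = \left(9940 + 26\right) + 4600 = 9966 + 4600 = 14566$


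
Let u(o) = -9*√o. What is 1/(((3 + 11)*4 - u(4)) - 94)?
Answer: -1/20 ≈ -0.050000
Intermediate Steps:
1/(((3 + 11)*4 - u(4)) - 94) = 1/(((3 + 11)*4 - (-9)*√4) - 94) = 1/((14*4 - (-9)*2) - 94) = 1/((56 - 1*(-18)) - 94) = 1/((56 + 18) - 94) = 1/(74 - 94) = 1/(-20) = -1/20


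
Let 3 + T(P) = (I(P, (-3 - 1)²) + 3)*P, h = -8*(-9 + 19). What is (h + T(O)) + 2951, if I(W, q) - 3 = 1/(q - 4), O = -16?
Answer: 8312/3 ≈ 2770.7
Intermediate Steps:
I(W, q) = 3 + 1/(-4 + q) (I(W, q) = 3 + 1/(q - 4) = 3 + 1/(-4 + q))
h = -80 (h = -8*10 = -80)
T(P) = -3 + 73*P/12 (T(P) = -3 + ((-11 + 3*(-3 - 1)²)/(-4 + (-3 - 1)²) + 3)*P = -3 + ((-11 + 3*(-4)²)/(-4 + (-4)²) + 3)*P = -3 + ((-11 + 3*16)/(-4 + 16) + 3)*P = -3 + ((-11 + 48)/12 + 3)*P = -3 + ((1/12)*37 + 3)*P = -3 + (37/12 + 3)*P = -3 + 73*P/12)
(h + T(O)) + 2951 = (-80 + (-3 + (73/12)*(-16))) + 2951 = (-80 + (-3 - 292/3)) + 2951 = (-80 - 301/3) + 2951 = -541/3 + 2951 = 8312/3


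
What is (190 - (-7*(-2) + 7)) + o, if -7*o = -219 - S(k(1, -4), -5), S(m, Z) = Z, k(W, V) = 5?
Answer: 1397/7 ≈ 199.57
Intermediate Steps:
o = 214/7 (o = -(-219 - 1*(-5))/7 = -(-219 + 5)/7 = -1/7*(-214) = 214/7 ≈ 30.571)
(190 - (-7*(-2) + 7)) + o = (190 - (-7*(-2) + 7)) + 214/7 = (190 - (14 + 7)) + 214/7 = (190 - 1*21) + 214/7 = (190 - 21) + 214/7 = 169 + 214/7 = 1397/7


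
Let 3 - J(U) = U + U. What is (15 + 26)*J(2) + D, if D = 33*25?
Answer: 784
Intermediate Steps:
J(U) = 3 - 2*U (J(U) = 3 - (U + U) = 3 - 2*U)
D = 825
(15 + 26)*J(2) + D = (15 + 26)*(3 - 2*2) + 825 = 41*(3 - 4) + 825 = 41*(-1) + 825 = -41 + 825 = 784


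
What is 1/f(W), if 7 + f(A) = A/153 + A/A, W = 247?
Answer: -153/671 ≈ -0.22802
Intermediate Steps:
f(A) = -6 + A/153 (f(A) = -7 + (A/153 + A/A) = -7 + (A*(1/153) + 1) = -7 + (A/153 + 1) = -7 + (1 + A/153) = -6 + A/153)
1/f(W) = 1/(-6 + (1/153)*247) = 1/(-6 + 247/153) = 1/(-671/153) = -153/671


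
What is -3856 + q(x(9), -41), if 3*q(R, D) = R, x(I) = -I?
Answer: -3859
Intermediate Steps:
q(R, D) = R/3
-3856 + q(x(9), -41) = -3856 + (-1*9)/3 = -3856 + (⅓)*(-9) = -3856 - 3 = -3859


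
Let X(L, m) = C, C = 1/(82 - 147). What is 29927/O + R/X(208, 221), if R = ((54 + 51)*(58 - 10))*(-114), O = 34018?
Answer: 1270449865127/34018 ≈ 3.7346e+7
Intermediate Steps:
C = -1/65 (C = 1/(-65) = -1/65 ≈ -0.015385)
X(L, m) = -1/65
R = -574560 (R = (105*48)*(-114) = 5040*(-114) = -574560)
29927/O + R/X(208, 221) = 29927/34018 - 574560/(-1/65) = 29927*(1/34018) - 574560*(-65) = 29927/34018 + 37346400 = 1270449865127/34018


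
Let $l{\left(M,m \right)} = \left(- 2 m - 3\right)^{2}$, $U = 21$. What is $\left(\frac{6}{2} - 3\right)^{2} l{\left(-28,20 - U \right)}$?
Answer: $0$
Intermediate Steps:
$l{\left(M,m \right)} = \left(-3 - 2 m\right)^{2}$
$\left(\frac{6}{2} - 3\right)^{2} l{\left(-28,20 - U \right)} = \left(\frac{6}{2} - 3\right)^{2} \left(3 + 2 \left(20 - 21\right)\right)^{2} = \left(6 \cdot \frac{1}{2} - 3\right)^{2} \left(3 + 2 \left(20 - 21\right)\right)^{2} = \left(3 - 3\right)^{2} \left(3 + 2 \left(-1\right)\right)^{2} = 0^{2} \left(3 - 2\right)^{2} = 0 \cdot 1^{2} = 0 \cdot 1 = 0$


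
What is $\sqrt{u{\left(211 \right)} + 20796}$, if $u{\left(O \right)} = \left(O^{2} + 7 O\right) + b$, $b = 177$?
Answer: $\sqrt{66971} \approx 258.79$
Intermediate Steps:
$u{\left(O \right)} = 177 + O^{2} + 7 O$ ($u{\left(O \right)} = \left(O^{2} + 7 O\right) + 177 = 177 + O^{2} + 7 O$)
$\sqrt{u{\left(211 \right)} + 20796} = \sqrt{\left(177 + 211^{2} + 7 \cdot 211\right) + 20796} = \sqrt{\left(177 + 44521 + 1477\right) + 20796} = \sqrt{46175 + 20796} = \sqrt{66971}$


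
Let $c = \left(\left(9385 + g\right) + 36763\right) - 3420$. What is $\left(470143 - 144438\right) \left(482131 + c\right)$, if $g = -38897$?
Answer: $158280253210$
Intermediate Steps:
$c = 3831$ ($c = \left(\left(9385 - 38897\right) + 36763\right) - 3420 = \left(-29512 + 36763\right) - 3420 = 7251 - 3420 = 3831$)
$\left(470143 - 144438\right) \left(482131 + c\right) = \left(470143 - 144438\right) \left(482131 + 3831\right) = 325705 \cdot 485962 = 158280253210$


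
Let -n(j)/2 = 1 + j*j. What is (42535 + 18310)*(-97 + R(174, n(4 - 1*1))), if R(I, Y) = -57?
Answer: -9370130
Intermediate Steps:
n(j) = -2 - 2*j² (n(j) = -2*(1 + j*j) = -2*(1 + j²) = -2 - 2*j²)
(42535 + 18310)*(-97 + R(174, n(4 - 1*1))) = (42535 + 18310)*(-97 - 57) = 60845*(-154) = -9370130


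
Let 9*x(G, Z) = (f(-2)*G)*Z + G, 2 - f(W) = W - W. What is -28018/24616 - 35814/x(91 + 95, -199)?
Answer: 488789305/151474556 ≈ 3.2269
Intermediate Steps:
f(W) = 2 (f(W) = 2 - (W - W) = 2 - 1*0 = 2 + 0 = 2)
x(G, Z) = G/9 + 2*G*Z/9 (x(G, Z) = ((2*G)*Z + G)/9 = (2*G*Z + G)/9 = (G + 2*G*Z)/9 = G/9 + 2*G*Z/9)
-28018/24616 - 35814/x(91 + 95, -199) = -28018/24616 - 35814*9/((1 + 2*(-199))*(91 + 95)) = -28018*1/24616 - 35814*3/(62*(1 - 398)) = -14009/12308 - 35814/((⅑)*186*(-397)) = -14009/12308 - 35814/(-24614/3) = -14009/12308 - 35814*(-3/24614) = -14009/12308 + 53721/12307 = 488789305/151474556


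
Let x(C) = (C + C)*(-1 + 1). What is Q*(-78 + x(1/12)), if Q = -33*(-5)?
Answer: -12870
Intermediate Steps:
Q = 165
x(C) = 0 (x(C) = (2*C)*0 = 0)
Q*(-78 + x(1/12)) = 165*(-78 + 0) = 165*(-78) = -12870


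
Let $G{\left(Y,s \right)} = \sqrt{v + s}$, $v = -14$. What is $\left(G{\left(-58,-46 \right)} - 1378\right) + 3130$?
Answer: $1752 + 2 i \sqrt{15} \approx 1752.0 + 7.746 i$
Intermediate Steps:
$G{\left(Y,s \right)} = \sqrt{-14 + s}$
$\left(G{\left(-58,-46 \right)} - 1378\right) + 3130 = \left(\sqrt{-14 - 46} - 1378\right) + 3130 = \left(\sqrt{-60} - 1378\right) + 3130 = \left(2 i \sqrt{15} - 1378\right) + 3130 = \left(-1378 + 2 i \sqrt{15}\right) + 3130 = 1752 + 2 i \sqrt{15}$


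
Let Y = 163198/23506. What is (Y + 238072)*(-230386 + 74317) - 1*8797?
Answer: -62386185473768/1679 ≈ -3.7157e+10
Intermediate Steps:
Y = 11657/1679 (Y = 163198*(1/23506) = 11657/1679 ≈ 6.9428)
(Y + 238072)*(-230386 + 74317) - 1*8797 = (11657/1679 + 238072)*(-230386 + 74317) - 1*8797 = (399734545/1679)*(-156069) - 8797 = -62386170703605/1679 - 8797 = -62386185473768/1679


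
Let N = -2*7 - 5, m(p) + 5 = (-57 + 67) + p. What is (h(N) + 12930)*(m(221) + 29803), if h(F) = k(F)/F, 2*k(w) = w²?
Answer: 775979389/2 ≈ 3.8799e+8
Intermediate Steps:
m(p) = 5 + p (m(p) = -5 + ((-57 + 67) + p) = -5 + (10 + p) = 5 + p)
k(w) = w²/2
N = -19 (N = -14 - 5 = -19)
h(F) = F/2 (h(F) = (F²/2)/F = F/2)
(h(N) + 12930)*(m(221) + 29803) = ((½)*(-19) + 12930)*((5 + 221) + 29803) = (-19/2 + 12930)*(226 + 29803) = (25841/2)*30029 = 775979389/2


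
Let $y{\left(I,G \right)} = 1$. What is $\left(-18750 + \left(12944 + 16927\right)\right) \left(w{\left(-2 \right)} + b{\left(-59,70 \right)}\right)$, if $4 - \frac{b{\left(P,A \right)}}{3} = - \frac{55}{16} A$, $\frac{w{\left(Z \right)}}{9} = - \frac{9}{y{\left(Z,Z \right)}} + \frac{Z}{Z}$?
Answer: $\frac{58885695}{8} \approx 7.3607 \cdot 10^{6}$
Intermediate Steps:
$w{\left(Z \right)} = -72$ ($w{\left(Z \right)} = 9 \left(- \frac{9}{1} + \frac{Z}{Z}\right) = 9 \left(\left(-9\right) 1 + 1\right) = 9 \left(-9 + 1\right) = 9 \left(-8\right) = -72$)
$b{\left(P,A \right)} = 12 + \frac{165 A}{16}$ ($b{\left(P,A \right)} = 12 - 3 - \frac{55}{16} A = 12 - 3 \left(-55\right) \frac{1}{16} A = 12 - 3 \left(- \frac{55 A}{16}\right) = 12 + \frac{165 A}{16}$)
$\left(-18750 + \left(12944 + 16927\right)\right) \left(w{\left(-2 \right)} + b{\left(-59,70 \right)}\right) = \left(-18750 + \left(12944 + 16927\right)\right) \left(-72 + \left(12 + \frac{165}{16} \cdot 70\right)\right) = \left(-18750 + 29871\right) \left(-72 + \left(12 + \frac{5775}{8}\right)\right) = 11121 \left(-72 + \frac{5871}{8}\right) = 11121 \cdot \frac{5295}{8} = \frac{58885695}{8}$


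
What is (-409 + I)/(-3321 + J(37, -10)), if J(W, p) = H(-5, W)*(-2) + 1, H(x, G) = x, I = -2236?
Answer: 529/662 ≈ 0.79909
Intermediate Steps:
J(W, p) = 11 (J(W, p) = -5*(-2) + 1 = 10 + 1 = 11)
(-409 + I)/(-3321 + J(37, -10)) = (-409 - 2236)/(-3321 + 11) = -2645/(-3310) = -2645*(-1/3310) = 529/662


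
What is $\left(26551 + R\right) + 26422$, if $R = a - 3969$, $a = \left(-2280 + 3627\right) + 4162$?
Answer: $54513$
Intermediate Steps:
$a = 5509$ ($a = 1347 + 4162 = 5509$)
$R = 1540$ ($R = 5509 - 3969 = 1540$)
$\left(26551 + R\right) + 26422 = \left(26551 + 1540\right) + 26422 = 28091 + 26422 = 54513$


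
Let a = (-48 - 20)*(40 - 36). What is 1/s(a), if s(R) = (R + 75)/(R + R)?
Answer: 544/197 ≈ 2.7614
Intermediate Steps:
a = -272 (a = -68*4 = -272)
s(R) = (75 + R)/(2*R) (s(R) = (75 + R)/((2*R)) = (75 + R)*(1/(2*R)) = (75 + R)/(2*R))
1/s(a) = 1/((½)*(75 - 272)/(-272)) = 1/((½)*(-1/272)*(-197)) = 1/(197/544) = 544/197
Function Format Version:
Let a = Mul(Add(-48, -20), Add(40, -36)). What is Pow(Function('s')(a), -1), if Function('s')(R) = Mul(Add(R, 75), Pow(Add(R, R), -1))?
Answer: Rational(544, 197) ≈ 2.7614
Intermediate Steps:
a = -272 (a = Mul(-68, 4) = -272)
Function('s')(R) = Mul(Rational(1, 2), Pow(R, -1), Add(75, R)) (Function('s')(R) = Mul(Add(75, R), Pow(Mul(2, R), -1)) = Mul(Add(75, R), Mul(Rational(1, 2), Pow(R, -1))) = Mul(Rational(1, 2), Pow(R, -1), Add(75, R)))
Pow(Function('s')(a), -1) = Pow(Mul(Rational(1, 2), Pow(-272, -1), Add(75, -272)), -1) = Pow(Mul(Rational(1, 2), Rational(-1, 272), -197), -1) = Pow(Rational(197, 544), -1) = Rational(544, 197)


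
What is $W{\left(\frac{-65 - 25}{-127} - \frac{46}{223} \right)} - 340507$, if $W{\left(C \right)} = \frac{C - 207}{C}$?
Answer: $- \frac{4850581815}{14228} \approx -3.4092 \cdot 10^{5}$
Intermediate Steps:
$W{\left(C \right)} = \frac{-207 + C}{C}$
$W{\left(\frac{-65 - 25}{-127} - \frac{46}{223} \right)} - 340507 = \frac{-207 - \left(\frac{46}{223} - \frac{-65 - 25}{-127}\right)}{\frac{-65 - 25}{-127} - \frac{46}{223}} - 340507 = \frac{-207 - - \frac{14228}{28321}}{\left(-90\right) \left(- \frac{1}{127}\right) - \frac{46}{223}} - 340507 = \frac{-207 + \left(\frac{90}{127} - \frac{46}{223}\right)}{\frac{90}{127} - \frac{46}{223}} - 340507 = \frac{-207 + \frac{14228}{28321}}{\frac{14228}{28321}} - 340507 = \frac{28321}{14228} \left(- \frac{5848219}{28321}\right) - 340507 = - \frac{5848219}{14228} - 340507 = - \frac{4850581815}{14228}$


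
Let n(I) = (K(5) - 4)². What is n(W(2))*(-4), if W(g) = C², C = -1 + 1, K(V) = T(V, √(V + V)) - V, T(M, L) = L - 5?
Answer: -824 + 112*√10 ≈ -469.82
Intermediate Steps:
T(M, L) = -5 + L
K(V) = -5 - V + √2*√V (K(V) = (-5 + √(V + V)) - V = (-5 + √(2*V)) - V = (-5 + √2*√V) - V = -5 - V + √2*√V)
C = 0
W(g) = 0 (W(g) = 0² = 0)
n(I) = (-14 + √10)² (n(I) = ((-5 - 1*5 + √2*√5) - 4)² = ((-5 - 5 + √10) - 4)² = ((-10 + √10) - 4)² = (-14 + √10)²)
n(W(2))*(-4) = (14 - √10)²*(-4) = -4*(14 - √10)²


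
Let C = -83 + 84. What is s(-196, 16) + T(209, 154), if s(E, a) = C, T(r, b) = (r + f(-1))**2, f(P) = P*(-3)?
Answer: 44945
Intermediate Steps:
f(P) = -3*P
C = 1
T(r, b) = (3 + r)**2 (T(r, b) = (r - 3*(-1))**2 = (r + 3)**2 = (3 + r)**2)
s(E, a) = 1
s(-196, 16) + T(209, 154) = 1 + (3 + 209)**2 = 1 + 212**2 = 1 + 44944 = 44945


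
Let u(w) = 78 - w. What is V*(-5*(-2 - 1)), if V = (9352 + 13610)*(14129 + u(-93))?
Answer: 4925349000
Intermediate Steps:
V = 328356600 (V = (9352 + 13610)*(14129 + (78 - 1*(-93))) = 22962*(14129 + (78 + 93)) = 22962*(14129 + 171) = 22962*14300 = 328356600)
V*(-5*(-2 - 1)) = 328356600*(-5*(-2 - 1)) = 328356600*(-5*(-3)) = 328356600*15 = 4925349000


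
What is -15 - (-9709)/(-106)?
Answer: -11299/106 ≈ -106.59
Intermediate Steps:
-15 - (-9709)/(-106) = -15 - (-9709)*(-1)/106 = -15 - 73*133/106 = -15 - 9709/106 = -11299/106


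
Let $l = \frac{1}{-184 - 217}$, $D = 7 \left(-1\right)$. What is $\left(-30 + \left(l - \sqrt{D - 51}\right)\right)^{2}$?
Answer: $\frac{135418503}{160801} + \frac{24062 i \sqrt{58}}{401} \approx 842.15 + 456.98 i$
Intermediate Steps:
$D = -7$
$l = - \frac{1}{401}$ ($l = \frac{1}{-401} = - \frac{1}{401} \approx -0.0024938$)
$\left(-30 + \left(l - \sqrt{D - 51}\right)\right)^{2} = \left(-30 - \left(\frac{1}{401} + \sqrt{-7 - 51}\right)\right)^{2} = \left(-30 - \left(\frac{1}{401} + \sqrt{-58}\right)\right)^{2} = \left(-30 - \left(\frac{1}{401} + i \sqrt{58}\right)\right)^{2} = \left(- \frac{12031}{401} - i \sqrt{58}\right)^{2}$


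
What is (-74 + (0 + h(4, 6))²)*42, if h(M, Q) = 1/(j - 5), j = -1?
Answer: -18641/6 ≈ -3106.8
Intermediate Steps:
h(M, Q) = -⅙ (h(M, Q) = 1/(-1 - 5) = 1/(-6) = -⅙)
(-74 + (0 + h(4, 6))²)*42 = (-74 + (0 - ⅙)²)*42 = (-74 + (-⅙)²)*42 = (-74 + 1/36)*42 = -2663/36*42 = -18641/6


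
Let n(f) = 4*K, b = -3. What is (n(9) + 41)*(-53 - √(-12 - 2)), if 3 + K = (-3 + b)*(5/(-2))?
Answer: -4717 - 89*I*√14 ≈ -4717.0 - 333.01*I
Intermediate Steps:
K = 12 (K = -3 + (-3 - 3)*(5/(-2)) = -3 - 30*(-1)/2 = -3 - 6*(-5/2) = -3 + 15 = 12)
n(f) = 48 (n(f) = 4*12 = 48)
(n(9) + 41)*(-53 - √(-12 - 2)) = (48 + 41)*(-53 - √(-12 - 2)) = 89*(-53 - √(-14)) = 89*(-53 - I*√14) = -4717 - 89*I*√14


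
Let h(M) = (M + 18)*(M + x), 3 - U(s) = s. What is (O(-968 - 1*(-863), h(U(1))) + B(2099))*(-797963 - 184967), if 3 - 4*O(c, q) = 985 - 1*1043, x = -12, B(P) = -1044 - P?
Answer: 6148718615/2 ≈ 3.0744e+9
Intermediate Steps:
U(s) = 3 - s
h(M) = (-12 + M)*(18 + M) (h(M) = (M + 18)*(M - 12) = (18 + M)*(-12 + M) = (-12 + M)*(18 + M))
O(c, q) = 61/4 (O(c, q) = ¾ - (985 - 1*1043)/4 = ¾ - (985 - 1043)/4 = ¾ - ¼*(-58) = ¾ + 29/2 = 61/4)
(O(-968 - 1*(-863), h(U(1))) + B(2099))*(-797963 - 184967) = (61/4 + (-1044 - 1*2099))*(-797963 - 184967) = (61/4 + (-1044 - 2099))*(-982930) = (61/4 - 3143)*(-982930) = -12511/4*(-982930) = 6148718615/2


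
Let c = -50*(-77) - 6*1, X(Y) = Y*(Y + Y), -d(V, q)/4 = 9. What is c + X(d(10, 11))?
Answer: 6436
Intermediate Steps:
d(V, q) = -36 (d(V, q) = -4*9 = -36)
X(Y) = 2*Y² (X(Y) = Y*(2*Y) = 2*Y²)
c = 3844 (c = 3850 - 6 = 3844)
c + X(d(10, 11)) = 3844 + 2*(-36)² = 3844 + 2*1296 = 3844 + 2592 = 6436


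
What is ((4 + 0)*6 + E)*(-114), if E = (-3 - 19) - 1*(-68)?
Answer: -7980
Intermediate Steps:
E = 46 (E = -22 + 68 = 46)
((4 + 0)*6 + E)*(-114) = ((4 + 0)*6 + 46)*(-114) = (4*6 + 46)*(-114) = (24 + 46)*(-114) = 70*(-114) = -7980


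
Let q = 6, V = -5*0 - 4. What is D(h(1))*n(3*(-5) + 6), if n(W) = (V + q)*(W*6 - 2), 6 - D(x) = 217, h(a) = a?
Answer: 23632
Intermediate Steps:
V = -4 (V = 0 - 4 = -4)
D(x) = -211 (D(x) = 6 - 1*217 = 6 - 217 = -211)
n(W) = -4 + 12*W (n(W) = (-4 + 6)*(W*6 - 2) = 2*(6*W - 2) = 2*(-2 + 6*W) = -4 + 12*W)
D(h(1))*n(3*(-5) + 6) = -211*(-4 + 12*(3*(-5) + 6)) = -211*(-4 + 12*(-15 + 6)) = -211*(-4 + 12*(-9)) = -211*(-4 - 108) = -211*(-112) = 23632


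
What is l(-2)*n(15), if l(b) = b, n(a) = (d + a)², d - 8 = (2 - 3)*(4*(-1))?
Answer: -1458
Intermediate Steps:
d = 12 (d = 8 + (2 - 3)*(4*(-1)) = 8 - 1*(-4) = 8 + 4 = 12)
n(a) = (12 + a)²
l(-2)*n(15) = -2*(12 + 15)² = -2*27² = -2*729 = -1458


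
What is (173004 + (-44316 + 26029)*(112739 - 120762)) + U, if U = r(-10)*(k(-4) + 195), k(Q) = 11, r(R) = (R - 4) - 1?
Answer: 146886515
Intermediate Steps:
r(R) = -5 + R (r(R) = (-4 + R) - 1 = -5 + R)
U = -3090 (U = (-5 - 10)*(11 + 195) = -15*206 = -3090)
(173004 + (-44316 + 26029)*(112739 - 120762)) + U = (173004 + (-44316 + 26029)*(112739 - 120762)) - 3090 = (173004 - 18287*(-8023)) - 3090 = (173004 + 146716601) - 3090 = 146889605 - 3090 = 146886515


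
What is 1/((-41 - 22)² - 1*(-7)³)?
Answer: 1/4312 ≈ 0.00023191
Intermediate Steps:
1/((-41 - 22)² - 1*(-7)³) = 1/((-63)² - 1*(-343)) = 1/(3969 + 343) = 1/4312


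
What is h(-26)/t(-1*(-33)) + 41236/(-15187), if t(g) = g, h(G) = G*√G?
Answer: -41236/15187 - 26*I*√26/33 ≈ -2.7152 - 4.0174*I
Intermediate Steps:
h(G) = G^(3/2)
h(-26)/t(-1*(-33)) + 41236/(-15187) = (-26)^(3/2)/((-1*(-33))) + 41236/(-15187) = -26*I*√26/33 + 41236*(-1/15187) = -26*I*√26*(1/33) - 41236/15187 = -26*I*√26/33 - 41236/15187 = -41236/15187 - 26*I*√26/33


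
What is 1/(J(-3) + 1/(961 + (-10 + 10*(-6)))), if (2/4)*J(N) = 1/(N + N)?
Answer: -891/296 ≈ -3.0101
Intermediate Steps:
J(N) = 1/N (J(N) = 2/(N + N) = 2/((2*N)) = 2*(1/(2*N)) = 1/N)
1/(J(-3) + 1/(961 + (-10 + 10*(-6)))) = 1/(1/(-3) + 1/(961 + (-10 + 10*(-6)))) = 1/(-1/3 + 1/(961 + (-10 - 60))) = 1/(-1/3 + 1/(961 - 70)) = 1/(-1/3 + 1/891) = 1/(-296/891) = -891/296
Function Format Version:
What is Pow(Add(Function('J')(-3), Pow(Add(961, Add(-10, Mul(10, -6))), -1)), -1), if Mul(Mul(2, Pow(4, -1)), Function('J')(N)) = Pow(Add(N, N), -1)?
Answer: Rational(-891, 296) ≈ -3.0101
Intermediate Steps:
Function('J')(N) = Pow(N, -1) (Function('J')(N) = Mul(2, Pow(Add(N, N), -1)) = Mul(2, Pow(Mul(2, N), -1)) = Mul(2, Mul(Rational(1, 2), Pow(N, -1))) = Pow(N, -1))
Pow(Add(Function('J')(-3), Pow(Add(961, Add(-10, Mul(10, -6))), -1)), -1) = Pow(Add(Pow(-3, -1), Pow(Add(961, Add(-10, Mul(10, -6))), -1)), -1) = Pow(Add(Rational(-1, 3), Pow(Add(961, Add(-10, -60)), -1)), -1) = Pow(Add(Rational(-1, 3), Pow(Add(961, -70), -1)), -1) = Pow(Add(Rational(-1, 3), Pow(891, -1)), -1) = Pow(Add(Rational(-1, 3), Rational(1, 891)), -1) = Pow(Rational(-296, 891), -1) = Rational(-891, 296)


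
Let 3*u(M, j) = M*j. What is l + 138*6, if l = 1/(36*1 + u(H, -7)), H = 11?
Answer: 25671/31 ≈ 828.10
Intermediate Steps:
u(M, j) = M*j/3 (u(M, j) = (M*j)/3 = M*j/3)
l = 3/31 (l = 1/(36*1 + (⅓)*11*(-7)) = 1/(36 - 77/3) = 1/(31/3) = 3/31 ≈ 0.096774)
l + 138*6 = 3/31 + 138*6 = 3/31 + 828 = 25671/31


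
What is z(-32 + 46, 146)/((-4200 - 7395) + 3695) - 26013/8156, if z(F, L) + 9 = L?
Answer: -25827509/8054050 ≈ -3.2068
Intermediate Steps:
z(F, L) = -9 + L
z(-32 + 46, 146)/((-4200 - 7395) + 3695) - 26013/8156 = (-9 + 146)/((-4200 - 7395) + 3695) - 26013/8156 = 137/(-11595 + 3695) - 26013*1/8156 = 137/(-7900) - 26013/8156 = 137*(-1/7900) - 26013/8156 = -137/7900 - 26013/8156 = -25827509/8054050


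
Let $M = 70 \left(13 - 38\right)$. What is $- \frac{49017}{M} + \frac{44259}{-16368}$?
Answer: $\frac{120809501}{4774000} \approx 25.306$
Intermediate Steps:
$M = -1750$ ($M = 70 \left(-25\right) = -1750$)
$- \frac{49017}{M} + \frac{44259}{-16368} = - \frac{49017}{-1750} + \frac{44259}{-16368} = \left(-49017\right) \left(- \frac{1}{1750}\right) + 44259 \left(- \frac{1}{16368}\right) = \frac{49017}{1750} - \frac{14753}{5456} = \frac{120809501}{4774000}$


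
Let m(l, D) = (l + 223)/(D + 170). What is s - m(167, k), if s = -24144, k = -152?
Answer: -72497/3 ≈ -24166.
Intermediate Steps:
m(l, D) = (223 + l)/(170 + D)
s - m(167, k) = -24144 - (223 + 167)/(170 - 152) = -24144 - 390/18 = -24144 - 1*65/3 = -24144 - 65/3 = -72497/3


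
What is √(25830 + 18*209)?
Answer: 6*√822 ≈ 172.02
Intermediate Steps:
√(25830 + 18*209) = √(25830 + 3762) = √29592 = 6*√822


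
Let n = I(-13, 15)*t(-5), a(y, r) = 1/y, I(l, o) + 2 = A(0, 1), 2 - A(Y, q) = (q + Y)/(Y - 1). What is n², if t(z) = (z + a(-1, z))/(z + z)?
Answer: 9/25 ≈ 0.36000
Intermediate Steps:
A(Y, q) = 2 - (Y + q)/(-1 + Y) (A(Y, q) = 2 - (q + Y)/(Y - 1) = 2 - (Y + q)/(-1 + Y))
I(l, o) = 1 (I(l, o) = -2 + (-2 + 0 - 1*1)/(-1 + 0) = -2 + (-2 + 0 - 1)/(-1) = -2 - 1*(-3) = -2 + 3 = 1)
a(y, r) = 1/y
t(z) = (-1 + z)/(2*z) (t(z) = (z + 1/(-1))/(z + z) = (z - 1)/((2*z)) = (-1 + z)*(1/(2*z)) = (-1 + z)/(2*z))
n = ⅗ (n = 1*((½)*(-1 - 5)/(-5)) = 1*((½)*(-⅕)*(-6)) = 1*(⅗) = ⅗ ≈ 0.60000)
n² = (⅗)² = 9/25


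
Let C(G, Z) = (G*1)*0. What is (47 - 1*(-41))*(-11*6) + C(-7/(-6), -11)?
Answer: -5808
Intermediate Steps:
C(G, Z) = 0 (C(G, Z) = G*0 = 0)
(47 - 1*(-41))*(-11*6) + C(-7/(-6), -11) = (47 - 1*(-41))*(-11*6) + 0 = (47 + 41)*(-66) + 0 = 88*(-66) + 0 = -5808 + 0 = -5808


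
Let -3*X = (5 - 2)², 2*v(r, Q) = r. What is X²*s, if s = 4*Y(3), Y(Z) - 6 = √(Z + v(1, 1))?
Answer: 216 + 18*√14 ≈ 283.35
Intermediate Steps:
v(r, Q) = r/2
X = -3 (X = -(5 - 2)²/3 = -⅓*3² = -⅓*9 = -3)
Y(Z) = 6 + √(½ + Z) (Y(Z) = 6 + √(Z + (½)*1) = 6 + √(Z + ½) = 6 + √(½ + Z))
s = 24 + 2*√14 (s = 4*(6 + √(2 + 4*3)/2) = 4*(6 + √(2 + 12)/2) = 4*(6 + √14/2) = 24 + 2*√14 ≈ 31.483)
X²*s = (-3)²*(24 + 2*√14) = 9*(24 + 2*√14) = 216 + 18*√14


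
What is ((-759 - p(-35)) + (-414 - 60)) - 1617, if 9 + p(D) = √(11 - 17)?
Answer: -2841 - I*√6 ≈ -2841.0 - 2.4495*I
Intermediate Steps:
p(D) = -9 + I*√6 (p(D) = -9 + √(11 - 17) = -9 + √(-6) = -9 + I*√6)
((-759 - p(-35)) + (-414 - 60)) - 1617 = ((-759 - (-9 + I*√6)) + (-414 - 60)) - 1617 = ((-759 + (9 - I*√6)) - 474) - 1617 = ((-750 - I*√6) - 474) - 1617 = (-1224 - I*√6) - 1617 = -2841 - I*√6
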